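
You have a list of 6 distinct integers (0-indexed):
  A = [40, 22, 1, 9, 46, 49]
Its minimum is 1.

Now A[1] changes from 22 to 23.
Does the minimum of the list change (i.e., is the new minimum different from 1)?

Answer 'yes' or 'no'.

Answer: no

Derivation:
Old min = 1
Change: A[1] 22 -> 23
Changed element was NOT the min; min changes only if 23 < 1.
New min = 1; changed? no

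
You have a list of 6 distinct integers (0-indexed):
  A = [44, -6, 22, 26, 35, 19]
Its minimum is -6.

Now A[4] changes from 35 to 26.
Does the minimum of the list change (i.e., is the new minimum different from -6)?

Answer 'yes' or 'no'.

Answer: no

Derivation:
Old min = -6
Change: A[4] 35 -> 26
Changed element was NOT the min; min changes only if 26 < -6.
New min = -6; changed? no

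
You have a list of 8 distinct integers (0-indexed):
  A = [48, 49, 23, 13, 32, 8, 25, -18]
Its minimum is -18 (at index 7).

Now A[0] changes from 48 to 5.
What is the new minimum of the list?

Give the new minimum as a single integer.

Old min = -18 (at index 7)
Change: A[0] 48 -> 5
Changed element was NOT the old min.
  New min = min(old_min, new_val) = min(-18, 5) = -18

Answer: -18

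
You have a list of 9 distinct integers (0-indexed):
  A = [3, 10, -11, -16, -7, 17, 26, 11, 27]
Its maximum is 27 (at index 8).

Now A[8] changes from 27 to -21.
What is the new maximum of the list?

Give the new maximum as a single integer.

Old max = 27 (at index 8)
Change: A[8] 27 -> -21
Changed element WAS the max -> may need rescan.
  Max of remaining elements: 26
  New max = max(-21, 26) = 26

Answer: 26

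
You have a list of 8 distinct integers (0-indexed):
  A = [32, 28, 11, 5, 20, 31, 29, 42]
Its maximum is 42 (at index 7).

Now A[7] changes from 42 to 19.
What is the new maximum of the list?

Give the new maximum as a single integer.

Answer: 32

Derivation:
Old max = 42 (at index 7)
Change: A[7] 42 -> 19
Changed element WAS the max -> may need rescan.
  Max of remaining elements: 32
  New max = max(19, 32) = 32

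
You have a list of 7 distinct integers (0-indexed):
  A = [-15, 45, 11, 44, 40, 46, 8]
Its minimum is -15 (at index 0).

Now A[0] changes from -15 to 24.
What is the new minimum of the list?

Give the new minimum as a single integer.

Answer: 8

Derivation:
Old min = -15 (at index 0)
Change: A[0] -15 -> 24
Changed element WAS the min. Need to check: is 24 still <= all others?
  Min of remaining elements: 8
  New min = min(24, 8) = 8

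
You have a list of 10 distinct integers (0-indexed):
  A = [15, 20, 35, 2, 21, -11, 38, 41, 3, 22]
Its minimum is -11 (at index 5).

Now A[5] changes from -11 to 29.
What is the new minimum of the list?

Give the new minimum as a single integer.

Old min = -11 (at index 5)
Change: A[5] -11 -> 29
Changed element WAS the min. Need to check: is 29 still <= all others?
  Min of remaining elements: 2
  New min = min(29, 2) = 2

Answer: 2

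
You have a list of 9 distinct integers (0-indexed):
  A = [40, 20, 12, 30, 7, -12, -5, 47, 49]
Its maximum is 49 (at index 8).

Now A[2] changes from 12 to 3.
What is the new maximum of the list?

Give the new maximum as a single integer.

Old max = 49 (at index 8)
Change: A[2] 12 -> 3
Changed element was NOT the old max.
  New max = max(old_max, new_val) = max(49, 3) = 49

Answer: 49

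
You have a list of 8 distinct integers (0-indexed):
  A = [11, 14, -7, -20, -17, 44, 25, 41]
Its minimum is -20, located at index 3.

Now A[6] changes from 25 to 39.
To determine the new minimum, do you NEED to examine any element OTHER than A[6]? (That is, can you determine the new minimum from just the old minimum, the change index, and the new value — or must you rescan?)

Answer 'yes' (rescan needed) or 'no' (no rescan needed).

Old min = -20 at index 3
Change at index 6: 25 -> 39
Index 6 was NOT the min. New min = min(-20, 39). No rescan of other elements needed.
Needs rescan: no

Answer: no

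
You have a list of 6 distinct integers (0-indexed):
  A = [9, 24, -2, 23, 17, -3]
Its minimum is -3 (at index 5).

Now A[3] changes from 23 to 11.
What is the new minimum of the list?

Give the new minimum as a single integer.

Answer: -3

Derivation:
Old min = -3 (at index 5)
Change: A[3] 23 -> 11
Changed element was NOT the old min.
  New min = min(old_min, new_val) = min(-3, 11) = -3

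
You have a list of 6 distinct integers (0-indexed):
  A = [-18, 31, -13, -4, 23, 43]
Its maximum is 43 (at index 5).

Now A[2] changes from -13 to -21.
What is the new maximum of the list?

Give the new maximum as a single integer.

Old max = 43 (at index 5)
Change: A[2] -13 -> -21
Changed element was NOT the old max.
  New max = max(old_max, new_val) = max(43, -21) = 43

Answer: 43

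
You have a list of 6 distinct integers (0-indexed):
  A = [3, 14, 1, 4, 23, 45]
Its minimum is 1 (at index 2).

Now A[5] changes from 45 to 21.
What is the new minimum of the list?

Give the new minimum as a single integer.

Old min = 1 (at index 2)
Change: A[5] 45 -> 21
Changed element was NOT the old min.
  New min = min(old_min, new_val) = min(1, 21) = 1

Answer: 1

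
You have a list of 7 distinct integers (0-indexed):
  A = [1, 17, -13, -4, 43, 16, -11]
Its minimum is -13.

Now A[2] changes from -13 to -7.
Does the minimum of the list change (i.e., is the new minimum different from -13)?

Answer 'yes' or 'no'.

Answer: yes

Derivation:
Old min = -13
Change: A[2] -13 -> -7
Changed element was the min; new min must be rechecked.
New min = -11; changed? yes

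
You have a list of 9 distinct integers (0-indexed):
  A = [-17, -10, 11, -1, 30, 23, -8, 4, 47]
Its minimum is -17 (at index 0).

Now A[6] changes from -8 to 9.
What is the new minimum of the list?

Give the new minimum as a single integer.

Answer: -17

Derivation:
Old min = -17 (at index 0)
Change: A[6] -8 -> 9
Changed element was NOT the old min.
  New min = min(old_min, new_val) = min(-17, 9) = -17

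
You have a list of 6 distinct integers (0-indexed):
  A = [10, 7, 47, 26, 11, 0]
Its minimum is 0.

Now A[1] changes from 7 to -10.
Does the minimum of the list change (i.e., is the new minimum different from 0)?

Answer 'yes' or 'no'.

Old min = 0
Change: A[1] 7 -> -10
Changed element was NOT the min; min changes only if -10 < 0.
New min = -10; changed? yes

Answer: yes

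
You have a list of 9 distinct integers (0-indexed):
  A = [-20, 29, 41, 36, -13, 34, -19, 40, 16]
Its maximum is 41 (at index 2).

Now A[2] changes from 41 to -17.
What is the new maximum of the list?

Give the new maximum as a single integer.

Old max = 41 (at index 2)
Change: A[2] 41 -> -17
Changed element WAS the max -> may need rescan.
  Max of remaining elements: 40
  New max = max(-17, 40) = 40

Answer: 40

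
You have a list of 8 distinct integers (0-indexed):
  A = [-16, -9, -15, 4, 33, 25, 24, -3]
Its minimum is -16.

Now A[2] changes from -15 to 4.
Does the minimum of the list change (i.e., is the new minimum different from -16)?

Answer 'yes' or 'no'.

Old min = -16
Change: A[2] -15 -> 4
Changed element was NOT the min; min changes only if 4 < -16.
New min = -16; changed? no

Answer: no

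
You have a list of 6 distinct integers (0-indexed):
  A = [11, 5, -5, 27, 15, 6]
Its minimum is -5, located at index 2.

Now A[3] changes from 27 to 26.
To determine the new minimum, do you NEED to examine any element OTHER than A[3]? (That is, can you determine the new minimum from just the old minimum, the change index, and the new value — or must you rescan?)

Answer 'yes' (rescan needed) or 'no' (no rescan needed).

Answer: no

Derivation:
Old min = -5 at index 2
Change at index 3: 27 -> 26
Index 3 was NOT the min. New min = min(-5, 26). No rescan of other elements needed.
Needs rescan: no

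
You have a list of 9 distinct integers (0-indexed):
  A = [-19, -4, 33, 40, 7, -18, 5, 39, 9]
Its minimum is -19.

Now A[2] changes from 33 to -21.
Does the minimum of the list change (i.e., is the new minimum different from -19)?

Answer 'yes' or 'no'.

Old min = -19
Change: A[2] 33 -> -21
Changed element was NOT the min; min changes only if -21 < -19.
New min = -21; changed? yes

Answer: yes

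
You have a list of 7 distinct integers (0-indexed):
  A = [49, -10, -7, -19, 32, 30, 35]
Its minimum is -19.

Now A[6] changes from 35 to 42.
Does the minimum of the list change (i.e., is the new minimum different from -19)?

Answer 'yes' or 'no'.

Answer: no

Derivation:
Old min = -19
Change: A[6] 35 -> 42
Changed element was NOT the min; min changes only if 42 < -19.
New min = -19; changed? no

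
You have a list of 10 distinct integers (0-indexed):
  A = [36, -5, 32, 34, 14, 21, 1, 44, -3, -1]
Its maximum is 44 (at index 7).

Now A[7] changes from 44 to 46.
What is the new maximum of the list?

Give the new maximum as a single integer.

Old max = 44 (at index 7)
Change: A[7] 44 -> 46
Changed element WAS the max -> may need rescan.
  Max of remaining elements: 36
  New max = max(46, 36) = 46

Answer: 46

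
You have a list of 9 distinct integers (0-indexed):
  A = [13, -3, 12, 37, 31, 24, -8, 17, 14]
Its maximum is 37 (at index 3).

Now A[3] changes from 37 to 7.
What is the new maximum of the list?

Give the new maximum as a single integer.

Answer: 31

Derivation:
Old max = 37 (at index 3)
Change: A[3] 37 -> 7
Changed element WAS the max -> may need rescan.
  Max of remaining elements: 31
  New max = max(7, 31) = 31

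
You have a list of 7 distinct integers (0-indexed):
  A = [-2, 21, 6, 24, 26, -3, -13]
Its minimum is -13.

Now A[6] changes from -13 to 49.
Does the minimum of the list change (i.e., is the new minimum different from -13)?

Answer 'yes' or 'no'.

Answer: yes

Derivation:
Old min = -13
Change: A[6] -13 -> 49
Changed element was the min; new min must be rechecked.
New min = -3; changed? yes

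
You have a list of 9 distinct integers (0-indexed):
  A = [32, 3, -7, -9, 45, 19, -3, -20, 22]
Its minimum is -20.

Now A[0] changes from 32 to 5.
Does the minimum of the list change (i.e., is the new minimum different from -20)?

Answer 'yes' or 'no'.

Answer: no

Derivation:
Old min = -20
Change: A[0] 32 -> 5
Changed element was NOT the min; min changes only if 5 < -20.
New min = -20; changed? no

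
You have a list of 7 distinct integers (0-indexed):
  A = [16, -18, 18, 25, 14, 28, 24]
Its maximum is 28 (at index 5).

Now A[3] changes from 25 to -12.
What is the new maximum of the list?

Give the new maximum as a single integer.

Answer: 28

Derivation:
Old max = 28 (at index 5)
Change: A[3] 25 -> -12
Changed element was NOT the old max.
  New max = max(old_max, new_val) = max(28, -12) = 28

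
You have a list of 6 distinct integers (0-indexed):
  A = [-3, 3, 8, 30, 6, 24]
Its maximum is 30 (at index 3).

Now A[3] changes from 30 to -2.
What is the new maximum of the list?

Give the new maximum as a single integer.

Answer: 24

Derivation:
Old max = 30 (at index 3)
Change: A[3] 30 -> -2
Changed element WAS the max -> may need rescan.
  Max of remaining elements: 24
  New max = max(-2, 24) = 24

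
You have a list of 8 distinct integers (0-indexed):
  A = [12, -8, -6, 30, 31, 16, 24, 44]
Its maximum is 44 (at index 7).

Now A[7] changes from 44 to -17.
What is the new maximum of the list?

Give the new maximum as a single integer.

Answer: 31

Derivation:
Old max = 44 (at index 7)
Change: A[7] 44 -> -17
Changed element WAS the max -> may need rescan.
  Max of remaining elements: 31
  New max = max(-17, 31) = 31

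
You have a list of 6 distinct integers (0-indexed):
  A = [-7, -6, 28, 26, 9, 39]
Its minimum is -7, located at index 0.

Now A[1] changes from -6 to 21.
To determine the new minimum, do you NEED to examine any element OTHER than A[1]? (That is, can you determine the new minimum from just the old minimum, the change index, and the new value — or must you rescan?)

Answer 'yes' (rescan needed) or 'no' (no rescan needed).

Old min = -7 at index 0
Change at index 1: -6 -> 21
Index 1 was NOT the min. New min = min(-7, 21). No rescan of other elements needed.
Needs rescan: no

Answer: no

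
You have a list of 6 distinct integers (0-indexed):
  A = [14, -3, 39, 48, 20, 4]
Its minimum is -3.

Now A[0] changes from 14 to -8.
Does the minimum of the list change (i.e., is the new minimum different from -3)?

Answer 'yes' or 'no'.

Old min = -3
Change: A[0] 14 -> -8
Changed element was NOT the min; min changes only if -8 < -3.
New min = -8; changed? yes

Answer: yes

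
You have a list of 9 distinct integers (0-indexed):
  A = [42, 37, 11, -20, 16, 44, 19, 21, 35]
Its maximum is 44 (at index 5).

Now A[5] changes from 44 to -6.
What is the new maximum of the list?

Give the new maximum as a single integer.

Old max = 44 (at index 5)
Change: A[5] 44 -> -6
Changed element WAS the max -> may need rescan.
  Max of remaining elements: 42
  New max = max(-6, 42) = 42

Answer: 42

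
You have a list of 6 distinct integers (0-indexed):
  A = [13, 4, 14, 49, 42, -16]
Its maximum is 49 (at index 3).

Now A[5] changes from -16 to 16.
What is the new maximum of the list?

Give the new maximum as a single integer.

Answer: 49

Derivation:
Old max = 49 (at index 3)
Change: A[5] -16 -> 16
Changed element was NOT the old max.
  New max = max(old_max, new_val) = max(49, 16) = 49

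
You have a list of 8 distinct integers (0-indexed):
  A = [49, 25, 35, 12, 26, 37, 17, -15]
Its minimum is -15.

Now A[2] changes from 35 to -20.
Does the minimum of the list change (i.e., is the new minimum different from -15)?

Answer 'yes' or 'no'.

Answer: yes

Derivation:
Old min = -15
Change: A[2] 35 -> -20
Changed element was NOT the min; min changes only if -20 < -15.
New min = -20; changed? yes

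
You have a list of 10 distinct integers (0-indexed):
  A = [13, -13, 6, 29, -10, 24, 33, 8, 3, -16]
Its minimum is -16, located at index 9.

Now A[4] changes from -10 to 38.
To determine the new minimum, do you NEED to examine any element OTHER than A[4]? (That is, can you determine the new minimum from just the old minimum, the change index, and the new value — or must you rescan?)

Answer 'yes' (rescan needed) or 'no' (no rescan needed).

Answer: no

Derivation:
Old min = -16 at index 9
Change at index 4: -10 -> 38
Index 4 was NOT the min. New min = min(-16, 38). No rescan of other elements needed.
Needs rescan: no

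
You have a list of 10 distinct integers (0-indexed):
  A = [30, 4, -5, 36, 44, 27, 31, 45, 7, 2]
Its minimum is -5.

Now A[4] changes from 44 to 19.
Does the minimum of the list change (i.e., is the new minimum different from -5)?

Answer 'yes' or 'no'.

Old min = -5
Change: A[4] 44 -> 19
Changed element was NOT the min; min changes only if 19 < -5.
New min = -5; changed? no

Answer: no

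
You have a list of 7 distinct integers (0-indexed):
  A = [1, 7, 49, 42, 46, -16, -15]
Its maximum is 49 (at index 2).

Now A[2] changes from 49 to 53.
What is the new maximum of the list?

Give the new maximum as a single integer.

Old max = 49 (at index 2)
Change: A[2] 49 -> 53
Changed element WAS the max -> may need rescan.
  Max of remaining elements: 46
  New max = max(53, 46) = 53

Answer: 53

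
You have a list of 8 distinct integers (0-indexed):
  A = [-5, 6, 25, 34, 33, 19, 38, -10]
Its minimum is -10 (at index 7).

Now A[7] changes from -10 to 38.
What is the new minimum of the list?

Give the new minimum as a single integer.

Answer: -5

Derivation:
Old min = -10 (at index 7)
Change: A[7] -10 -> 38
Changed element WAS the min. Need to check: is 38 still <= all others?
  Min of remaining elements: -5
  New min = min(38, -5) = -5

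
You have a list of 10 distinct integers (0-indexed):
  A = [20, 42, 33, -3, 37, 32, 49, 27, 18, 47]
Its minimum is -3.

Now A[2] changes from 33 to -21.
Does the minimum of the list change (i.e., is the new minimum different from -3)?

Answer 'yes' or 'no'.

Old min = -3
Change: A[2] 33 -> -21
Changed element was NOT the min; min changes only if -21 < -3.
New min = -21; changed? yes

Answer: yes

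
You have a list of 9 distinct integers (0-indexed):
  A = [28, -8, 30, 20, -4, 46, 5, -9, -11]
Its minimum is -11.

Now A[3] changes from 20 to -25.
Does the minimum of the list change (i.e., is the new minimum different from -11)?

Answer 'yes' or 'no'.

Answer: yes

Derivation:
Old min = -11
Change: A[3] 20 -> -25
Changed element was NOT the min; min changes only if -25 < -11.
New min = -25; changed? yes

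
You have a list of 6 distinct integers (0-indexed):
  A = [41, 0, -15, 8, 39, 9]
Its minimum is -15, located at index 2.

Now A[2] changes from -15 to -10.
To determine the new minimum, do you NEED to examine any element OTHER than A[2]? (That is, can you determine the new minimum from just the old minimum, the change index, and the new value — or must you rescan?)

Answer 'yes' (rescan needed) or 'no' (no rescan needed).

Answer: yes

Derivation:
Old min = -15 at index 2
Change at index 2: -15 -> -10
Index 2 WAS the min and new value -10 > old min -15. Must rescan other elements to find the new min.
Needs rescan: yes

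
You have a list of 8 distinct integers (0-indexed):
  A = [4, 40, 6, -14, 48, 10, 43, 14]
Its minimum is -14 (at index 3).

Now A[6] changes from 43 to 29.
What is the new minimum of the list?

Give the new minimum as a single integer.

Answer: -14

Derivation:
Old min = -14 (at index 3)
Change: A[6] 43 -> 29
Changed element was NOT the old min.
  New min = min(old_min, new_val) = min(-14, 29) = -14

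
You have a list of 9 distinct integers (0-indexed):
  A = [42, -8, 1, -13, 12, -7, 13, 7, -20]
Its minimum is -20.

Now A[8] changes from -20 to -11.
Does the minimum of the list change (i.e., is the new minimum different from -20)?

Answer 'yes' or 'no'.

Answer: yes

Derivation:
Old min = -20
Change: A[8] -20 -> -11
Changed element was the min; new min must be rechecked.
New min = -13; changed? yes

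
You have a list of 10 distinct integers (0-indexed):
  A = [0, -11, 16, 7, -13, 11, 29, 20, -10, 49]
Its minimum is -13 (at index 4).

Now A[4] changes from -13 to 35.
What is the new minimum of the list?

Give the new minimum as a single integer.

Old min = -13 (at index 4)
Change: A[4] -13 -> 35
Changed element WAS the min. Need to check: is 35 still <= all others?
  Min of remaining elements: -11
  New min = min(35, -11) = -11

Answer: -11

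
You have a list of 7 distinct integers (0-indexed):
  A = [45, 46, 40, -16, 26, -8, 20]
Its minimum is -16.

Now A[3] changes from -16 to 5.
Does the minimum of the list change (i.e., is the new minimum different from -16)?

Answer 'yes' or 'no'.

Answer: yes

Derivation:
Old min = -16
Change: A[3] -16 -> 5
Changed element was the min; new min must be rechecked.
New min = -8; changed? yes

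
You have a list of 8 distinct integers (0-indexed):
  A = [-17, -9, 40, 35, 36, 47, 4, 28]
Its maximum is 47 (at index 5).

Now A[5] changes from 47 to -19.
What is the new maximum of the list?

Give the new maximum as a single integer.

Answer: 40

Derivation:
Old max = 47 (at index 5)
Change: A[5] 47 -> -19
Changed element WAS the max -> may need rescan.
  Max of remaining elements: 40
  New max = max(-19, 40) = 40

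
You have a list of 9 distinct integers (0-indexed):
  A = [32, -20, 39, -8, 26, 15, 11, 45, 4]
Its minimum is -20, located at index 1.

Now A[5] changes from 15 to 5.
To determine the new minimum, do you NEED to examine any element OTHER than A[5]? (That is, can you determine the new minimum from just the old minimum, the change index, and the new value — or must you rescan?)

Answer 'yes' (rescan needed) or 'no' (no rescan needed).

Answer: no

Derivation:
Old min = -20 at index 1
Change at index 5: 15 -> 5
Index 5 was NOT the min. New min = min(-20, 5). No rescan of other elements needed.
Needs rescan: no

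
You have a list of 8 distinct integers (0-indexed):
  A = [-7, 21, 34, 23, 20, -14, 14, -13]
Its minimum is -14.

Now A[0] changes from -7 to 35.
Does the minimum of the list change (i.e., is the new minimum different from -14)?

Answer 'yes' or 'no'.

Answer: no

Derivation:
Old min = -14
Change: A[0] -7 -> 35
Changed element was NOT the min; min changes only if 35 < -14.
New min = -14; changed? no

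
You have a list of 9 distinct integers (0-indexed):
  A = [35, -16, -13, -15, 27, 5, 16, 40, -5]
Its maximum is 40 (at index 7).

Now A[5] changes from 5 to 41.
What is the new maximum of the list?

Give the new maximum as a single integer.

Answer: 41

Derivation:
Old max = 40 (at index 7)
Change: A[5] 5 -> 41
Changed element was NOT the old max.
  New max = max(old_max, new_val) = max(40, 41) = 41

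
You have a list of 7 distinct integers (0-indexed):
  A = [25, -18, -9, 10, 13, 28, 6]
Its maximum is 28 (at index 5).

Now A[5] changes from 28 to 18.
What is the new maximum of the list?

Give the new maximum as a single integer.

Old max = 28 (at index 5)
Change: A[5] 28 -> 18
Changed element WAS the max -> may need rescan.
  Max of remaining elements: 25
  New max = max(18, 25) = 25

Answer: 25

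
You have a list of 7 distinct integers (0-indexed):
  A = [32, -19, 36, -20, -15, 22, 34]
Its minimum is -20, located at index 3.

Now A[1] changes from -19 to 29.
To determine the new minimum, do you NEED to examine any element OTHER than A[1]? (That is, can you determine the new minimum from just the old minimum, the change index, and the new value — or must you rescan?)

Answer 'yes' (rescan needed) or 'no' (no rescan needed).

Answer: no

Derivation:
Old min = -20 at index 3
Change at index 1: -19 -> 29
Index 1 was NOT the min. New min = min(-20, 29). No rescan of other elements needed.
Needs rescan: no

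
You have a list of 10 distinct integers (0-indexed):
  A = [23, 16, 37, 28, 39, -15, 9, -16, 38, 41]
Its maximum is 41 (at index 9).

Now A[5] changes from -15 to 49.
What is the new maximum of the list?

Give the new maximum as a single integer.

Old max = 41 (at index 9)
Change: A[5] -15 -> 49
Changed element was NOT the old max.
  New max = max(old_max, new_val) = max(41, 49) = 49

Answer: 49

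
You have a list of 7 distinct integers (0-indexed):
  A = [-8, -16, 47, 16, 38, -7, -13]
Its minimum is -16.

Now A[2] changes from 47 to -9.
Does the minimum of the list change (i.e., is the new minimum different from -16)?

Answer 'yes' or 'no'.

Answer: no

Derivation:
Old min = -16
Change: A[2] 47 -> -9
Changed element was NOT the min; min changes only if -9 < -16.
New min = -16; changed? no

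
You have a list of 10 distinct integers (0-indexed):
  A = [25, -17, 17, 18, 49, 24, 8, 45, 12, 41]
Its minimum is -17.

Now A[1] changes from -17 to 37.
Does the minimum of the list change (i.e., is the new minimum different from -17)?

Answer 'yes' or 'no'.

Old min = -17
Change: A[1] -17 -> 37
Changed element was the min; new min must be rechecked.
New min = 8; changed? yes

Answer: yes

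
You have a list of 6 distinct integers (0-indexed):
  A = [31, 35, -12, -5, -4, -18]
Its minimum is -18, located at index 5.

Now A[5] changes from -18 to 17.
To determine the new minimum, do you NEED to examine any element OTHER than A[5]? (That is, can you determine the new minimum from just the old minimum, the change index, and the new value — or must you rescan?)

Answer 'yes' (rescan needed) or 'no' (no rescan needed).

Answer: yes

Derivation:
Old min = -18 at index 5
Change at index 5: -18 -> 17
Index 5 WAS the min and new value 17 > old min -18. Must rescan other elements to find the new min.
Needs rescan: yes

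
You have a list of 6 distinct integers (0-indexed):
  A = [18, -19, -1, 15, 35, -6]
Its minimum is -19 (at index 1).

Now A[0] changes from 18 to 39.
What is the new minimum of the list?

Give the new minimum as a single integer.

Old min = -19 (at index 1)
Change: A[0] 18 -> 39
Changed element was NOT the old min.
  New min = min(old_min, new_val) = min(-19, 39) = -19

Answer: -19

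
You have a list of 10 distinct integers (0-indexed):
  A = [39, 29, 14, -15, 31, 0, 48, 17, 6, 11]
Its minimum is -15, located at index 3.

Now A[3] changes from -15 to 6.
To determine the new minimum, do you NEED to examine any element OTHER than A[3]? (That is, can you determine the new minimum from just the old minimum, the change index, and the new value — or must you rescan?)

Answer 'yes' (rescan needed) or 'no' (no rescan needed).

Answer: yes

Derivation:
Old min = -15 at index 3
Change at index 3: -15 -> 6
Index 3 WAS the min and new value 6 > old min -15. Must rescan other elements to find the new min.
Needs rescan: yes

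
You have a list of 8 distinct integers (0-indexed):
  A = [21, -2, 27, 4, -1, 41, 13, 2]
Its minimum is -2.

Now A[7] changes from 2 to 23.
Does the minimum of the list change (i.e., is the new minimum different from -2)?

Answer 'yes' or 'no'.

Old min = -2
Change: A[7] 2 -> 23
Changed element was NOT the min; min changes only if 23 < -2.
New min = -2; changed? no

Answer: no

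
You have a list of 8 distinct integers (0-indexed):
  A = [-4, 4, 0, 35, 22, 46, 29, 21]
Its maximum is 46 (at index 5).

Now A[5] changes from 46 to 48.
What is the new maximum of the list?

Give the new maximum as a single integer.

Old max = 46 (at index 5)
Change: A[5] 46 -> 48
Changed element WAS the max -> may need rescan.
  Max of remaining elements: 35
  New max = max(48, 35) = 48

Answer: 48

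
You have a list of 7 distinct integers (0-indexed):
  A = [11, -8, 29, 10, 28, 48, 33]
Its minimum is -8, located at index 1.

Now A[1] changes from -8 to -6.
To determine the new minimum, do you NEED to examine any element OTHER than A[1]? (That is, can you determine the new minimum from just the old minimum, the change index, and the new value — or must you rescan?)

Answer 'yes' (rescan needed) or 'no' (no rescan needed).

Answer: yes

Derivation:
Old min = -8 at index 1
Change at index 1: -8 -> -6
Index 1 WAS the min and new value -6 > old min -8. Must rescan other elements to find the new min.
Needs rescan: yes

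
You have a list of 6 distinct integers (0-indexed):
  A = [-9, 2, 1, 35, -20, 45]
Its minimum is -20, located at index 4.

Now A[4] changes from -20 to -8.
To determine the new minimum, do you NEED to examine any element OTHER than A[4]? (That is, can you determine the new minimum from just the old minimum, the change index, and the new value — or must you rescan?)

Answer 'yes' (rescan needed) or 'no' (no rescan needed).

Answer: yes

Derivation:
Old min = -20 at index 4
Change at index 4: -20 -> -8
Index 4 WAS the min and new value -8 > old min -20. Must rescan other elements to find the new min.
Needs rescan: yes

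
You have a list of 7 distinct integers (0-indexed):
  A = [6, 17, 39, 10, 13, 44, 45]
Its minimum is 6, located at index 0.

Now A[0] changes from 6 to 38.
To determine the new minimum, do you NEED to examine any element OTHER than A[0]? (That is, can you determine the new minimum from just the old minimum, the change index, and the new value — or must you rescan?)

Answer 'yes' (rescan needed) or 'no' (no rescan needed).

Answer: yes

Derivation:
Old min = 6 at index 0
Change at index 0: 6 -> 38
Index 0 WAS the min and new value 38 > old min 6. Must rescan other elements to find the new min.
Needs rescan: yes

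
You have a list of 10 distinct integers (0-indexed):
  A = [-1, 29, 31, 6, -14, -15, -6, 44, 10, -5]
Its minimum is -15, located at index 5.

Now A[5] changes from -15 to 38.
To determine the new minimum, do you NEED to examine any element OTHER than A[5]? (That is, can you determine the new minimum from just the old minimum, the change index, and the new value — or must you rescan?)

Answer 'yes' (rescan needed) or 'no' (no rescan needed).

Answer: yes

Derivation:
Old min = -15 at index 5
Change at index 5: -15 -> 38
Index 5 WAS the min and new value 38 > old min -15. Must rescan other elements to find the new min.
Needs rescan: yes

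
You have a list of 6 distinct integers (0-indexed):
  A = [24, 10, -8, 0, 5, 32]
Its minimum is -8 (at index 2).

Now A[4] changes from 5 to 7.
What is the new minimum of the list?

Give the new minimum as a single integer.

Old min = -8 (at index 2)
Change: A[4] 5 -> 7
Changed element was NOT the old min.
  New min = min(old_min, new_val) = min(-8, 7) = -8

Answer: -8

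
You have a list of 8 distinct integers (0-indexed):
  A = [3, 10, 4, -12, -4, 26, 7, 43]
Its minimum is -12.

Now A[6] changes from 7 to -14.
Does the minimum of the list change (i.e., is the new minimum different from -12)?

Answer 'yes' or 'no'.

Answer: yes

Derivation:
Old min = -12
Change: A[6] 7 -> -14
Changed element was NOT the min; min changes only if -14 < -12.
New min = -14; changed? yes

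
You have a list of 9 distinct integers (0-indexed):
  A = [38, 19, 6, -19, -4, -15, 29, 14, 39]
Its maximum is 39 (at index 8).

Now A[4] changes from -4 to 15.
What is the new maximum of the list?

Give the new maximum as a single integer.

Answer: 39

Derivation:
Old max = 39 (at index 8)
Change: A[4] -4 -> 15
Changed element was NOT the old max.
  New max = max(old_max, new_val) = max(39, 15) = 39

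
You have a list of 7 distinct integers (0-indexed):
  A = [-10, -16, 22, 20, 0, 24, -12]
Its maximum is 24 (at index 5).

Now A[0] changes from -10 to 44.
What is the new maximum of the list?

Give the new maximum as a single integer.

Old max = 24 (at index 5)
Change: A[0] -10 -> 44
Changed element was NOT the old max.
  New max = max(old_max, new_val) = max(24, 44) = 44

Answer: 44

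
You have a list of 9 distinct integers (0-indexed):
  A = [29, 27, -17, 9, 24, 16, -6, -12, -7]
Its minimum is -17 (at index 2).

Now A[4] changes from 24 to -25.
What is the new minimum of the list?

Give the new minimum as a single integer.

Answer: -25

Derivation:
Old min = -17 (at index 2)
Change: A[4] 24 -> -25
Changed element was NOT the old min.
  New min = min(old_min, new_val) = min(-17, -25) = -25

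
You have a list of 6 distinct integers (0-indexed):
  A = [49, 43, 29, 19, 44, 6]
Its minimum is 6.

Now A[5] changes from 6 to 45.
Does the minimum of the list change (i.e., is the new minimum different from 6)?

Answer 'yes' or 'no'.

Answer: yes

Derivation:
Old min = 6
Change: A[5] 6 -> 45
Changed element was the min; new min must be rechecked.
New min = 19; changed? yes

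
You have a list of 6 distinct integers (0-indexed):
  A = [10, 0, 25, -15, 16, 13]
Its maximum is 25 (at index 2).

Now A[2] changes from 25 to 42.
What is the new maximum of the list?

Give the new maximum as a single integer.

Old max = 25 (at index 2)
Change: A[2] 25 -> 42
Changed element WAS the max -> may need rescan.
  Max of remaining elements: 16
  New max = max(42, 16) = 42

Answer: 42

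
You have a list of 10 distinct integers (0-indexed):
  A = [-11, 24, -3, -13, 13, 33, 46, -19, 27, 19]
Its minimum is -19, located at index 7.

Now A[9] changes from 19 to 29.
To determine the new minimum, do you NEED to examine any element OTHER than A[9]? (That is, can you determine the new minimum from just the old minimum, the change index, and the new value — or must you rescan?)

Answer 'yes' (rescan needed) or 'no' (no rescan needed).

Answer: no

Derivation:
Old min = -19 at index 7
Change at index 9: 19 -> 29
Index 9 was NOT the min. New min = min(-19, 29). No rescan of other elements needed.
Needs rescan: no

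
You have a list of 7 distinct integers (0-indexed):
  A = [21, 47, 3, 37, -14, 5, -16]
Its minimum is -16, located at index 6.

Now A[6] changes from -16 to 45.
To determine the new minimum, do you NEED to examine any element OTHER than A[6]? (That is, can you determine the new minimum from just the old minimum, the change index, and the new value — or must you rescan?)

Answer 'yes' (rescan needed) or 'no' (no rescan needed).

Answer: yes

Derivation:
Old min = -16 at index 6
Change at index 6: -16 -> 45
Index 6 WAS the min and new value 45 > old min -16. Must rescan other elements to find the new min.
Needs rescan: yes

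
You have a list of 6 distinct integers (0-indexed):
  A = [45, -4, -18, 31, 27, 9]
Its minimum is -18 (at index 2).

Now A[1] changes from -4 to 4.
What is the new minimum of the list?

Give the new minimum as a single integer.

Answer: -18

Derivation:
Old min = -18 (at index 2)
Change: A[1] -4 -> 4
Changed element was NOT the old min.
  New min = min(old_min, new_val) = min(-18, 4) = -18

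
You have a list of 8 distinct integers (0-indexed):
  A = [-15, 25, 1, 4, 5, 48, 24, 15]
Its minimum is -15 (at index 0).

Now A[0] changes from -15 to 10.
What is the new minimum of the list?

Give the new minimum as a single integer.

Answer: 1

Derivation:
Old min = -15 (at index 0)
Change: A[0] -15 -> 10
Changed element WAS the min. Need to check: is 10 still <= all others?
  Min of remaining elements: 1
  New min = min(10, 1) = 1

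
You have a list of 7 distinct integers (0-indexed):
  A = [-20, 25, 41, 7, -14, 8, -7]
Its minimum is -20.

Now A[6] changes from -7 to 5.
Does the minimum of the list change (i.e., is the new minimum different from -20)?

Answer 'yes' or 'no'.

Answer: no

Derivation:
Old min = -20
Change: A[6] -7 -> 5
Changed element was NOT the min; min changes only if 5 < -20.
New min = -20; changed? no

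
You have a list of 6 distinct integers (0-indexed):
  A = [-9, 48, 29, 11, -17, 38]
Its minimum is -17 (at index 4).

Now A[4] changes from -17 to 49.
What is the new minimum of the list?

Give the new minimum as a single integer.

Old min = -17 (at index 4)
Change: A[4] -17 -> 49
Changed element WAS the min. Need to check: is 49 still <= all others?
  Min of remaining elements: -9
  New min = min(49, -9) = -9

Answer: -9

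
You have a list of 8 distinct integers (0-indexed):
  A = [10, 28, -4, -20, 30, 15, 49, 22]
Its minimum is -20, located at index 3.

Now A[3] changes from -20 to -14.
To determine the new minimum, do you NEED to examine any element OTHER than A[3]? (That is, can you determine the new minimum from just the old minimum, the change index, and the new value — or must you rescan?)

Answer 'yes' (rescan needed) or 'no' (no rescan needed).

Old min = -20 at index 3
Change at index 3: -20 -> -14
Index 3 WAS the min and new value -14 > old min -20. Must rescan other elements to find the new min.
Needs rescan: yes

Answer: yes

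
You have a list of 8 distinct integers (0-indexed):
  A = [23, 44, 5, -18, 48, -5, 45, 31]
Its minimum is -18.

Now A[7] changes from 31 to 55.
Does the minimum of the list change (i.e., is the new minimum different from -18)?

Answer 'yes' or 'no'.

Old min = -18
Change: A[7] 31 -> 55
Changed element was NOT the min; min changes only if 55 < -18.
New min = -18; changed? no

Answer: no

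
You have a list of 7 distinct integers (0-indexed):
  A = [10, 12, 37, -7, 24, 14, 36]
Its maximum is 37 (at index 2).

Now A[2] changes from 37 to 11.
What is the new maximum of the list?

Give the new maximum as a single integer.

Answer: 36

Derivation:
Old max = 37 (at index 2)
Change: A[2] 37 -> 11
Changed element WAS the max -> may need rescan.
  Max of remaining elements: 36
  New max = max(11, 36) = 36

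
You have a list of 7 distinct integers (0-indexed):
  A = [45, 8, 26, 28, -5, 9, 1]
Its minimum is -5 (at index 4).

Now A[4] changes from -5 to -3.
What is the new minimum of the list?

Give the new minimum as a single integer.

Answer: -3

Derivation:
Old min = -5 (at index 4)
Change: A[4] -5 -> -3
Changed element WAS the min. Need to check: is -3 still <= all others?
  Min of remaining elements: 1
  New min = min(-3, 1) = -3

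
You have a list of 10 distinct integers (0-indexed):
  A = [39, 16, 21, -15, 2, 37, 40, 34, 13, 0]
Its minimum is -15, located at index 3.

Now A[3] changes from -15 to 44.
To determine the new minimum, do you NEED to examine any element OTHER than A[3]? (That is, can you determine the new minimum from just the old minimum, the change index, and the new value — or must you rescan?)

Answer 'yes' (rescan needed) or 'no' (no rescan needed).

Answer: yes

Derivation:
Old min = -15 at index 3
Change at index 3: -15 -> 44
Index 3 WAS the min and new value 44 > old min -15. Must rescan other elements to find the new min.
Needs rescan: yes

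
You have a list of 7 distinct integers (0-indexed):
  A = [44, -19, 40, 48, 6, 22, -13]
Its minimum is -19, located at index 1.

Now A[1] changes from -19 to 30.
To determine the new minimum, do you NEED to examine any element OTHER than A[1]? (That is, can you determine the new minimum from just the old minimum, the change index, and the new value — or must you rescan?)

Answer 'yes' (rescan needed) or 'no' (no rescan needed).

Old min = -19 at index 1
Change at index 1: -19 -> 30
Index 1 WAS the min and new value 30 > old min -19. Must rescan other elements to find the new min.
Needs rescan: yes

Answer: yes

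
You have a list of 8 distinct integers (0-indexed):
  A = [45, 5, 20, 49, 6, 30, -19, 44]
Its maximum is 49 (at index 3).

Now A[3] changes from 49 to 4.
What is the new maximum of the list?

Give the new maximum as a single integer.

Old max = 49 (at index 3)
Change: A[3] 49 -> 4
Changed element WAS the max -> may need rescan.
  Max of remaining elements: 45
  New max = max(4, 45) = 45

Answer: 45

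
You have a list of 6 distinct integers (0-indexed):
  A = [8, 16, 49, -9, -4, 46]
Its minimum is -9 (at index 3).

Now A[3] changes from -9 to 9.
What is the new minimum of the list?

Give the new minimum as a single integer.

Answer: -4

Derivation:
Old min = -9 (at index 3)
Change: A[3] -9 -> 9
Changed element WAS the min. Need to check: is 9 still <= all others?
  Min of remaining elements: -4
  New min = min(9, -4) = -4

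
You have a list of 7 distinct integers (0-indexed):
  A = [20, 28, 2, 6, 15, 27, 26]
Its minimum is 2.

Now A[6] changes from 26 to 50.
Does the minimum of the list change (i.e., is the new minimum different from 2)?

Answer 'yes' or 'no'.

Old min = 2
Change: A[6] 26 -> 50
Changed element was NOT the min; min changes only if 50 < 2.
New min = 2; changed? no

Answer: no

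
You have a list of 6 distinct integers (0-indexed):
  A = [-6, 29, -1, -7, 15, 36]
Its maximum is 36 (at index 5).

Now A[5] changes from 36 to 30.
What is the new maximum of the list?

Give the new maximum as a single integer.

Old max = 36 (at index 5)
Change: A[5] 36 -> 30
Changed element WAS the max -> may need rescan.
  Max of remaining elements: 29
  New max = max(30, 29) = 30

Answer: 30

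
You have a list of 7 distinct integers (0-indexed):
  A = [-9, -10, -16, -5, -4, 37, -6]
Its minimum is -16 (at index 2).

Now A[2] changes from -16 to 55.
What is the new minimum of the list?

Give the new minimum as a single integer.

Answer: -10

Derivation:
Old min = -16 (at index 2)
Change: A[2] -16 -> 55
Changed element WAS the min. Need to check: is 55 still <= all others?
  Min of remaining elements: -10
  New min = min(55, -10) = -10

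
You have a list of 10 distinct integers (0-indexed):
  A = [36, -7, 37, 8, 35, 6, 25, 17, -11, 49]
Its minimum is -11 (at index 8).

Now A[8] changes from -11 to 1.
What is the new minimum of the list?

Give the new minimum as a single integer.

Old min = -11 (at index 8)
Change: A[8] -11 -> 1
Changed element WAS the min. Need to check: is 1 still <= all others?
  Min of remaining elements: -7
  New min = min(1, -7) = -7

Answer: -7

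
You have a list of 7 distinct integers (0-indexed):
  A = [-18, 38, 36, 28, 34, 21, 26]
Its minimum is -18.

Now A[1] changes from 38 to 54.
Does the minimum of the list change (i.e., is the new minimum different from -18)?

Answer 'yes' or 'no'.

Answer: no

Derivation:
Old min = -18
Change: A[1] 38 -> 54
Changed element was NOT the min; min changes only if 54 < -18.
New min = -18; changed? no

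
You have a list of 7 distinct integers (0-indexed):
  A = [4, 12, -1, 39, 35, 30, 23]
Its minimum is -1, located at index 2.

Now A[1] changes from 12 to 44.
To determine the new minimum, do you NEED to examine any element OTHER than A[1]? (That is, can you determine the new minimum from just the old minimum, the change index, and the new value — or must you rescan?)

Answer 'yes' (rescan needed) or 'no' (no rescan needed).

Answer: no

Derivation:
Old min = -1 at index 2
Change at index 1: 12 -> 44
Index 1 was NOT the min. New min = min(-1, 44). No rescan of other elements needed.
Needs rescan: no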